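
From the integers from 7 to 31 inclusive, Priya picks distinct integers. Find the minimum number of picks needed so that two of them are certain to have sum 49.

A set avoiding the sum 49 can contain at most one of each pair {x, 49−x}, plus the 11 elements whose complement lies outside the range.
The integers 7, …, 24 (18 of them) are such a set: any two sum to at least 7+8 = 15 and at most 23+24 = 47 < 49.
By pigeonhole, any 19th integer completes one of the 7 pairs, so 19 choices force a sum of 49.

19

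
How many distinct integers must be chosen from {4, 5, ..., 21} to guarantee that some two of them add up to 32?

Two chosen integers sum to 32 exactly when both halves of some pair {x, 32−x} with 11 ≤ x ≤ 32−x ≤ 21 are chosen — 5 such pairs.
The remaining 8 elements (those with no distinct partner in range) can never complete a 32-sum, so the worst case takes all of them and one from each pair: 8 + 5 = 13.
The 14th integer has to be the second member of some pair, so 13 + 1 = 14.

14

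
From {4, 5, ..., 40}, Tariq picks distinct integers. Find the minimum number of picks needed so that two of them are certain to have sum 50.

A set avoiding the sum 50 can contain at most one of each pair {x, 50−x}, plus the 7 elements whose complement lies outside the range or equal to its own complement.
The integers 4, …, 25 (22 of them) are such a set: any two sum to at least 4+5 = 9 and at most 24+25 = 49 < 50.
By the pigeonhole principle, any 23rd integer completes one of the 15 pairs, so 23 choices force a sum of 50.

23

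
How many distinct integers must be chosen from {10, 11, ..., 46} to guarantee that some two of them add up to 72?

Group the elements by complementary pair {x, 72−x}: {26,46}, {27,45}, {28,44}, …, giving 10 two-element pairs, the single value 36 (it cannot pair with itself since the integers are distinct), and 16 integers whose partner 72−x falls outside [10,46].
Treating each of those 27 groups as a pigeonhole, one can pick one integer per group — 27 integers — with no two summing to 72.
The 28th integer lands in an occupied pair, forcing a sum of 72.

28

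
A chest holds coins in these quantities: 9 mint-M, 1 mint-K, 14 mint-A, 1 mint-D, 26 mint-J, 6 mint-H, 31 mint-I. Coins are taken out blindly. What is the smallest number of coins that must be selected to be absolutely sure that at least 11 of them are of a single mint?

48

Put each drawn coin into a box by mint. The largest draw with every box below 11 takes min(count, 10) from each mint; mints with fewer than 10 contribute all they have.
Σ min(cᵢ, 10) = 9 + 1 + 10 + 1 + 10 + 6 + 10 = 47.
Draw number 47 + 1 = 48 must push one box to 11.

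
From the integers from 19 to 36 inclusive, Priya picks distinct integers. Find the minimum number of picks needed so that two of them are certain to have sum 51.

12

Two chosen integers sum to 51 exactly when both halves of some pair {x, 51−x} with 19 ≤ x ≤ 51−x ≤ 32 are chosen — 7 such pairs.
The remaining 4 elements (those with no distinct partner in range) can never complete a 51-sum, so the worst case takes all of them and one from each pair: 4 + 7 = 11.
The 12th integer has to be the second member of some pair, so 11 + 1 = 12.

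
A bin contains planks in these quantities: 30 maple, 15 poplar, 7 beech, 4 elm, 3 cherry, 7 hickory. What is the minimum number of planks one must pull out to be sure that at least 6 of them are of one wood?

28

The 6 woods are the holes; the planks drawn are the pigeons.
To avoid 6 of any one wood, the worst case takes at most 5 of each wood, or every plank of a wood that has fewer than 5.
That gives 5 + 5 + 5 + 4 + 3 + 5 = 27 planks with no wood reaching 6.
The next plank forces some wood to 6, so 27 + 1 = 28.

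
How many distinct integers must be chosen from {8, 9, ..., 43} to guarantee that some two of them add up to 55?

21

A set avoiding the sum 55 can contain at most one of each pair {x, 55−x}, plus the 4 elements whose complement lies outside the range.
The integers 8, …, 27 (20 of them) are such a set: any two sum to at least 8+9 = 17 and at most 26+27 = 53 < 55.
Pigeonhole: any 21st integer completes one of the 16 pairs, so 21 choices force a sum of 55.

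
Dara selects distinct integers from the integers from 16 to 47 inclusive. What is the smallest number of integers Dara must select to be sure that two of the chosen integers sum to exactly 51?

A set avoiding the sum 51 can contain at most one of each pair {x, 51−x}, plus the 12 elements whose complement lies outside the range.
The integers 26, …, 47 (22 of them) are such a set: any two sum to at least 26+27 = 53 > 51.
By pigeonhole, any 23rd integer completes one of the 10 pairs, so 23 choices force a sum of 51.

23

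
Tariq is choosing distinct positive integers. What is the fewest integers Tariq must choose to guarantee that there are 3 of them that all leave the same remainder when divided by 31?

The 31 residue classes mod 31 are the pigeonholes.
With 62 integers one could put 2 in each residue class and have no class reach 3.
The 63rd integer pushes some class to 3, so 31·2 + 1 = 63.

63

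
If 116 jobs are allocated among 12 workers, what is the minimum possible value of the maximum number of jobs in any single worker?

Pigeonhole: the 12 workers are the holes and the 116 jobs are the pigeons.
If every worker held at most 9 jobs, the total would be at most 12 × 9 = 108, which is less than 116.
So some worker holds at least ⌈116/12⌉ = 10 jobs.

10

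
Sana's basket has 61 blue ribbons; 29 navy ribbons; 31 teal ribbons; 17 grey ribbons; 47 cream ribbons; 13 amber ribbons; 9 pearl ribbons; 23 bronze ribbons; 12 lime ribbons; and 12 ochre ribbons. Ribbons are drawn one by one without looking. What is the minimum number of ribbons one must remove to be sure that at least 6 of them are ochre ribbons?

In the worst case for collecting ochre ribbons, every non-ochre ribbon comes out first.
There are 61 + 29 + 31 + 17 + 47 + 13 + 9 + 23 + 12 = 242 non-ochre ribbons altogether.
After those, each further ribbon must be ochre, so 242 + 6 = 248 draws guarantee 6 ochre ribbons.

248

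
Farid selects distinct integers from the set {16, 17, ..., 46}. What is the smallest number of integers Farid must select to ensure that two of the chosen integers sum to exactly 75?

A set avoiding the sum 75 can contain at most one of each pair {x, 75−x}, plus the 13 elements whose complement lies outside the range.
The integers 16, …, 37 (22 of them) are such a set: any two sum to at least 16+17 = 33 and at most 36+37 = 73 < 75.
By the pigeonhole principle, any 23rd integer completes one of the 9 pairs, so 23 choices force a sum of 75.

23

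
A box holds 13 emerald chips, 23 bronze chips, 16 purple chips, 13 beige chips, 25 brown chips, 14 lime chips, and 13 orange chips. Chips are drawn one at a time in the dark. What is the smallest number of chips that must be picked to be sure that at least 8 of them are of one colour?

Pigeonhole: the 7 colours are the holes; the chips drawn are the pigeons.
To avoid 8 of any one colour, the worst case takes at most 7 of each colour.
That gives 7 + 7 + 7 + 7 + 7 + 7 + 7 = 49 chips with no colour reaching 8.
The next chip forces some colour to 8, so 49 + 1 = 50.

50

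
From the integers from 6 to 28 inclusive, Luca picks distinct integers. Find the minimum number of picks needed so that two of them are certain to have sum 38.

Group the elements by complementary pair {x, 38−x}: {10,28}, {11,27}, {12,26}, …, giving 9 two-element pairs; the single value 19 (it cannot pair with itself since the integers are distinct); and 4 integers whose partner 38−x falls outside [6,28].
Pigeonhole: treating each of those 14 groups as a pigeonhole, one can pick one integer per group — 14 integers — with no two summing to 38.
The 15th integer lands in an occupied pair, forcing a sum of 38.

15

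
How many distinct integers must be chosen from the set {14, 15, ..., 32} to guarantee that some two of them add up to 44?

Group the elements by complementary pair {x, 44−x}: {14,30}, {15,29}, {16,28}, …, giving 8 two-element pairs, the single value 22 (it cannot pair with itself since the integers are distinct), and 2 integers whose partner 44−x falls outside [14,32].
Treating each of those 11 groups as a pigeonhole, one can pick one integer per group — 11 integers — with no two summing to 44.
The 12th integer lands in an occupied pair, forcing a sum of 44.

12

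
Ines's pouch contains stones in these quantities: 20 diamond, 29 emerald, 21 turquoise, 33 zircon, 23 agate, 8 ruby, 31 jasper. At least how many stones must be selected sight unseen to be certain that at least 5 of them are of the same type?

29

Pigeonhole: put each drawn stone into a box by type. The largest draw with every box below 5 takes min(count, 4) from each type.
Σ min(cᵢ, 4) = 4 + 4 + 4 + 4 + 4 + 4 + 4 = 28.
Draw number 28 + 1 = 29 must push one box to 5.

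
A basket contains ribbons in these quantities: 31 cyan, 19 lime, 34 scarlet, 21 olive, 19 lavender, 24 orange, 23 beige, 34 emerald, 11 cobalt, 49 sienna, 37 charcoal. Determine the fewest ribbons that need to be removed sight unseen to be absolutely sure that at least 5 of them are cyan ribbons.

In the worst case for collecting cyan ribbons, every non-cyan ribbon comes out first.
There are 19 + 34 + 21 + 19 + 24 + 23 + 34 + 11 + 49 + 37 = 271 non-cyan ribbons altogether.
After those, each further ribbon must be cyan, so 271 + 5 = 276 draws guarantee 5 cyan ribbons.

276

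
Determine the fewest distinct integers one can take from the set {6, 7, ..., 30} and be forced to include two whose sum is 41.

A set avoiding the sum 41 can contain at most one of each pair {x, 41−x}, plus the 5 elements whose complement lies outside the range.
The integers 6, …, 20 (15 of them) are such a set: any two sum to at least 6+7 = 13 and at most 19+20 = 39 < 41.
Any 16th integer completes one of the 10 pairs, so 16 choices force a sum of 41.

16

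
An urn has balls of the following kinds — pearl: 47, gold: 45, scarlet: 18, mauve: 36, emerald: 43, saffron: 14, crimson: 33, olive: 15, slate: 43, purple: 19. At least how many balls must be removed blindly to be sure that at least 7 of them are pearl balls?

In the worst case for collecting pearl balls, every non-pearl ball comes out first.
There are 45 + 18 + 36 + 43 + 14 + 33 + 15 + 43 + 19 = 266 non-pearl balls altogether.
After those, each further ball must be pearl, so 266 + 7 = 273 draws guarantee 7 pearl balls.

273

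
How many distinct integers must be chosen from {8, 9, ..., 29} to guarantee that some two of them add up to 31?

15

Group the elements by complementary pair {x, 31−x}: {8,23}, {9,22}, {10,21}, …, giving 8 two-element pairs and 6 integers whose partner 31−x falls outside [8,29].
Pigeonhole: treating each of those 14 groups as a pigeonhole, one can pick one integer per group — 14 integers — with no two summing to 31.
The 15th integer lands in an occupied pair, forcing a sum of 31.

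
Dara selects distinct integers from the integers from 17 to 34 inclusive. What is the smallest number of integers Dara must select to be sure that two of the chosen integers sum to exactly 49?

11

Two chosen integers sum to 49 exactly when both halves of some pair {x, 49−x} with 17 ≤ x ≤ 49−x ≤ 32 are chosen — 8 such pairs.
The remaining 2 elements (those with no distinct partner in range) can never complete a 49-sum, so the worst case takes all of them and one from each pair: 2 + 8 = 10.
Pigeonhole: the 11th integer has to be the second member of some pair, so 10 + 1 = 11.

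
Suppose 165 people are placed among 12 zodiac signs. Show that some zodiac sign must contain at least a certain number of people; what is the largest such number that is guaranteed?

14

By pigeonhole, the 12 zodiac signs are the holes and the 165 people are the pigeons.
If every zodiac sign held at most 13 people, the total would be at most 12 × 13 = 156, which is less than 165.
So some zodiac sign holds at least ⌈165/12⌉ = 14 people.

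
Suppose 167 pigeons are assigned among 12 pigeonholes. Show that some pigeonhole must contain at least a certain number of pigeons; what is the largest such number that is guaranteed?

14

Pigeonhole: the 12 pigeonholes are the holes and the 167 pigeons are the pigeons.
If every pigeonhole held at most 13 pigeons, the total would be at most 12 × 13 = 156, which is less than 167.
So some pigeonhole holds at least ⌈167/12⌉ = 14 pigeons.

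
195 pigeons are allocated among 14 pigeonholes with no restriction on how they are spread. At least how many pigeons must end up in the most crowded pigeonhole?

By pigeonhole, the 14 pigeonholes are the holes and the 195 pigeons are the pigeons.
If every pigeonhole held at most 13 pigeons, the total would be at most 14 × 13 = 182, which is less than 195.
So some pigeonhole holds at least ⌈195/14⌉ = 14 pigeons.

14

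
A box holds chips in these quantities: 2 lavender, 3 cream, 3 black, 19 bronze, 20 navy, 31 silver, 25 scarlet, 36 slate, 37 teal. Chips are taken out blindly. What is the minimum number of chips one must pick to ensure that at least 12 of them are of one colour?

By pigeonhole, the 9 colours are the holes; the chips drawn are the pigeons.
To avoid 12 of any one colour, the worst case takes at most 11 of each colour, or every chip of a colour that has fewer than 11.
That gives 2 + 3 + 3 + 11 + 11 + 11 + 11 + 11 + 11 = 74 chips with no colour reaching 12.
The next chip forces some colour to 12, so 74 + 1 = 75.

75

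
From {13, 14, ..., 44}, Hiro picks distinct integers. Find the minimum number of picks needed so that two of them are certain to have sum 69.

23

Two chosen integers sum to 69 exactly when both halves of some pair {x, 69−x} with 25 ≤ x ≤ 69−x ≤ 44 are chosen — 10 such pairs.
The remaining 12 elements (those with no distinct partner in range) can never complete a 69-sum, so the worst case takes all of them and one from each pair: 12 + 10 = 22.
By the pigeonhole principle, the 23rd integer has to be the second member of some pair, so 22 + 1 = 23.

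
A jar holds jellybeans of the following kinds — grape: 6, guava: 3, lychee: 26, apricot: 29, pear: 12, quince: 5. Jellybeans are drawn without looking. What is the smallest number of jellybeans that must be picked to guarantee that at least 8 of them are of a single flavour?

An adversary could hand out at most 7 jellybeans per flavour (grape, guava, quince run out sooner): 6 + 3 + 7 + 7 + 7 + 5 = 35 jellybeans and still no flavour has 8.
One more jellybean lands in a flavour already at 7, so 36 draws are enough and 35 are not.

36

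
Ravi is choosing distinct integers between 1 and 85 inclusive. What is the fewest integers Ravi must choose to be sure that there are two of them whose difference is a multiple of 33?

Integers whose pairwise differences are multiples of 33 are exactly those sharing a remainder mod 33. The 33 residue classes mod 33 are the pigeonholes.
With 33 integers one could put 1 in each residue class and have no class reach 2.
The 34th integer pushes some class to 2, so 33·1 + 1 = 34.

34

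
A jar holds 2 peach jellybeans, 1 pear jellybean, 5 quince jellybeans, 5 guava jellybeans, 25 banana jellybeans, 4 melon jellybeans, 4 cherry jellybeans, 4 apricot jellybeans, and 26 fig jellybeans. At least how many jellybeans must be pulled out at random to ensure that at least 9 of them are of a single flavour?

The 9 flavours are the holes; the jellybeans drawn are the pigeons.
To avoid 9 of any one flavour, the worst case takes at most 8 of each flavour, or every jellybean of a flavour that has fewer than 8.
That gives 2 + 1 + 5 + 5 + 8 + 4 + 4 + 4 + 8 = 41 jellybeans with no flavour reaching 9.
The next jellybean forces some flavour to 9, so 41 + 1 = 42.

42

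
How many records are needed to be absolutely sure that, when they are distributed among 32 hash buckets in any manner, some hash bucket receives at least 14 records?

With 416 records one could put exactly 13 in each of the 32 hash buckets, and no hash bucket would reach 14.
One more record must land in a hash bucket that already has 13, giving it 14.
So 32 × 13 + 1 = 417 records are required.

417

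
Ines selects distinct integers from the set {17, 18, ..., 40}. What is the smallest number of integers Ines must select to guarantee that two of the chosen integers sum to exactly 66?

A set avoiding the sum 66 can contain at most one of each pair {x, 66−x}, plus the 10 elements whose complement lies outside the range or equal to its own complement.
The integers 17, …, 33 (17 of them) are such a set: any two sum to at least 17+18 = 35 and at most 32+33 = 65 < 66.
By the pigeonhole principle, any 18th integer completes one of the 7 pairs, so 18 choices force a sum of 66.

18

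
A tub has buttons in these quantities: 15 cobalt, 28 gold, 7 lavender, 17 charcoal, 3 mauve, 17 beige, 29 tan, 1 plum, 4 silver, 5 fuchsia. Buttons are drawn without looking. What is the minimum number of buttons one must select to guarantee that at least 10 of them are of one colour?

An adversary could hand out at most 9 buttons per colour (5 colours run out sooner): 9 + 9 + 7 + 9 + 3 + 9 + 9 + 1 + 4 + 5 = 65 buttons and still no colour has 10.
One more button lands in a colour already at 9, so 66 draws are enough and 65 are not.

66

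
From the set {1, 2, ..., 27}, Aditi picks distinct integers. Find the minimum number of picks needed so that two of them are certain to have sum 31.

Two chosen integers sum to 31 exactly when both halves of some pair {x, 31−x} with 4 ≤ x ≤ 31−x ≤ 27 are chosen — 12 such pairs.
The remaining 3 elements (those with no distinct partner in range) can never complete a 31-sum, so the worst case takes all of them and one from each pair: 3 + 12 = 15.
The 16th integer has to be the second member of some pair, so 15 + 1 = 16.

16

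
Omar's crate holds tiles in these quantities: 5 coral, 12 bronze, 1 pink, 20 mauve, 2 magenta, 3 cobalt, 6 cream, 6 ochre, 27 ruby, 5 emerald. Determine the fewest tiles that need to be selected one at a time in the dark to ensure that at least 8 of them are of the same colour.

50

By the pigeonhole principle, put each drawn tile into a box by colour. The largest draw with every box below 8 takes min(count, 7) from each colour; colours with fewer than 7 contribute all they have.
Σ min(cᵢ, 7) = 5 + 7 + 1 + 7 + 2 + 3 + 6 + 6 + 7 + 5 = 49.
Draw number 49 + 1 = 50 must push one box to 8.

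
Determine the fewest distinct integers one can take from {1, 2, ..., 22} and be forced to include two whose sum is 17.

Group the elements by complementary pair {x, 17−x}: {1,16}, {2,15}, {3,14}, …, giving 8 two-element pairs and 6 integers whose partner 17−x falls outside [1,22].
Treating each of those 14 groups as a pigeonhole, one can pick one integer per group — 14 integers — with no two summing to 17.
The 15th integer lands in an occupied pair, forcing a sum of 17.

15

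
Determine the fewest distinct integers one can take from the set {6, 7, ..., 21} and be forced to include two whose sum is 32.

12

Group the elements by complementary pair {x, 32−x}: {11,21}, {12,20}, {13,19}, …, giving 5 two-element pairs, the single value 16 (it cannot pair with itself since the integers are distinct), and 5 integers whose partner 32−x falls outside [6,21].
Treating each of those 11 groups as a pigeonhole, one can pick one integer per group — 11 integers — with no two summing to 32.
The 12th integer lands in an occupied pair, forcing a sum of 32.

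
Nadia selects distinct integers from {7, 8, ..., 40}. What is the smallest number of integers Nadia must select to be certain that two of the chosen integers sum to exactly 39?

A set avoiding the sum 39 can contain at most one of each pair {x, 39−x}, plus the 8 elements whose complement lies outside the range.
The integers 20, …, 40 (21 of them) are such a set: any two sum to at least 20+21 = 41 > 39.
By the pigeonhole principle, any 22nd integer completes one of the 13 pairs, so 22 choices force a sum of 39.

22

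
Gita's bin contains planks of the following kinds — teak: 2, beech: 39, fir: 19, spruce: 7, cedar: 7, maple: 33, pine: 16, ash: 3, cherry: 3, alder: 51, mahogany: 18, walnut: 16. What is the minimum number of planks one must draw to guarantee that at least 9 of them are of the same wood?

79

Pigeonhole: put each drawn plank into a box by wood. The largest draw with every box below 9 takes min(count, 8) from each wood; woods with fewer than 8 contribute all they have.
Σ min(cᵢ, 8) = 2 + 8 + 8 + 7 + 7 + 8 + 8 + 3 + 3 + 8 + 8 + 8 = 78.
Draw number 78 + 1 = 79 must push one box to 9.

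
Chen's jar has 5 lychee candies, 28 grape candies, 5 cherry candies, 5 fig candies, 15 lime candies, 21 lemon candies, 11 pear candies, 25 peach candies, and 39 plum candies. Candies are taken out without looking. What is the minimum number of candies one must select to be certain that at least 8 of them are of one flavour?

Pigeonhole: the 9 flavours are the holes; the candies drawn are the pigeons.
To avoid 8 of any one flavour, the worst case takes at most 7 of each flavour, or every candy of a flavour that has fewer than 7.
That gives 5 + 7 + 5 + 5 + 7 + 7 + 7 + 7 + 7 = 57 candies with no flavour reaching 8.
The next candy forces some flavour to 8, so 57 + 1 = 58.

58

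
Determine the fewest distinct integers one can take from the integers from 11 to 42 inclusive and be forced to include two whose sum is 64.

23

Two chosen integers sum to 64 exactly when both halves of some pair {x, 64−x} with 22 ≤ x ≤ 64−x ≤ 42 are chosen — 10 such pairs.
The remaining 12 elements (those with no distinct partner in range) can never complete a 64-sum, so the worst case takes all of them and one from each pair: 12 + 10 = 22.
Pigeonhole: the 23rd integer has to be the second member of some pair, so 22 + 1 = 23.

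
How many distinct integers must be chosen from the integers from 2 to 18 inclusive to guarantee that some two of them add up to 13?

13

Two chosen integers sum to 13 exactly when both halves of some pair {x, 13−x} with 2 ≤ x ≤ 13−x ≤ 11 are chosen — 5 such pairs.
The remaining 7 elements (those with no distinct partner in range) can never complete a 13-sum, so the worst case takes all of them and one from each pair: 7 + 5 = 12.
The 13th integer has to be the second member of some pair, so 12 + 1 = 13.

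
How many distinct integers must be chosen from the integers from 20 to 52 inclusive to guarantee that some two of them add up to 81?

Two chosen integers sum to 81 exactly when both halves of some pair {x, 81−x} with 29 ≤ x ≤ 81−x ≤ 52 are chosen — 12 such pairs.
The remaining 9 elements (those with no distinct partner in range) can never complete a 81-sum, so the worst case takes all of them and one from each pair: 9 + 12 = 21.
The 22nd integer has to be the second member of some pair, so 21 + 1 = 22.

22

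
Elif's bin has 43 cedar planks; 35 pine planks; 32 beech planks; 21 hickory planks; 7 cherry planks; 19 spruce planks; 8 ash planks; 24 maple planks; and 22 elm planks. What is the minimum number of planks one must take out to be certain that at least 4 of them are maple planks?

191

In the worst case for collecting maple planks, every non-maple plank comes out first.
There are 43 + 35 + 32 + 21 + 7 + 19 + 8 + 22 = 187 non-maple planks altogether.
After those, each further plank must be maple, so 187 + 4 = 191 draws guarantee 4 maple planks.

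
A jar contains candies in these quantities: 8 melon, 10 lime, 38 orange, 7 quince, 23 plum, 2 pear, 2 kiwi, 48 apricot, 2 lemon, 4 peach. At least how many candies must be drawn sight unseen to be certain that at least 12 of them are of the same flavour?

Put each drawn candy into a box by flavour. The largest draw with every box below 12 takes min(count, 11) from each flavour; flavours with fewer than 11 contribute all they have.
Σ min(cᵢ, 11) = 8 + 10 + 11 + 7 + 11 + 2 + 2 + 11 + 2 + 4 = 68.
Draw number 68 + 1 = 69 must push one box to 12.

69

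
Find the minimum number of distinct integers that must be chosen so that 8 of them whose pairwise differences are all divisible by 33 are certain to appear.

232

Integers whose pairwise differences are multiples of 33 are exactly those sharing a remainder mod 33. By pigeonhole, the 33 residue classes mod 33 are the pigeonholes.
With 231 integers one could put 7 in each residue class and have no class reach 8.
The 232nd integer pushes some class to 8, so 33·7 + 1 = 232.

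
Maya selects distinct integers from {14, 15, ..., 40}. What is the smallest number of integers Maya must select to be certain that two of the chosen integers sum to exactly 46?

19

Group the elements by complementary pair {x, 46−x}: {14,32}, {15,31}, {16,30}, …, giving 9 two-element pairs; the single value 23 (it cannot pair with itself since the integers are distinct); and 8 integers whose partner 46−x falls outside [14,40].
Treating each of those 18 groups as a pigeonhole, one can pick one integer per group — 18 integers — with no two summing to 46.
The 19th integer lands in an occupied pair, forcing a sum of 46.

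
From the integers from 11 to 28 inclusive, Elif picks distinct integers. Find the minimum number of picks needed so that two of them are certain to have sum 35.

12

Group the elements by complementary pair {x, 35−x}: {11,24}, {12,23}, {13,22}, …, giving 7 two-element pairs and 4 integers whose partner 35−x falls outside [11,28].
By pigeonhole, treating each of those 11 groups as a pigeonhole, one can pick one integer per group — 11 integers — with no two summing to 35.
The 12th integer lands in an occupied pair, forcing a sum of 35.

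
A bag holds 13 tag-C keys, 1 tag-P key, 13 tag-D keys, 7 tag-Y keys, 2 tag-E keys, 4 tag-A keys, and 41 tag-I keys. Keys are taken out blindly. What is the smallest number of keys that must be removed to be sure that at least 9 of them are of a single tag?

An adversary could hand out at most 8 keys per tag (4 tags run out sooner): 8 + 1 + 8 + 7 + 2 + 4 + 8 = 38 keys and still no tag has 9.
By pigeonhole, one more key lands in a tag already at 8, so 39 draws are enough and 38 are not.

39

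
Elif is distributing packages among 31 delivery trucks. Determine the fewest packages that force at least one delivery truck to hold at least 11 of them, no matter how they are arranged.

311

With 310 packages one could put exactly 10 in each of the 31 delivery trucks, and no delivery truck would reach 11.
One more package must land in a delivery truck that already has 10, giving it 11.
So 31 × 10 + 1 = 311 packages are required.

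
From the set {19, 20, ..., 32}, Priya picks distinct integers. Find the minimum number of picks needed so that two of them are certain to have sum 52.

9

A set avoiding the sum 52 can contain at most one of each pair {x, 52−x}, plus the 2 elements whose complement lies outside the range or equal to its own complement.
The integers 19, …, 26 (8 of them) are such a set: any two sum to at least 19+20 = 39 and at most 25+26 = 51 < 52.
Pigeonhole: any 9th integer completes one of the 6 pairs, so 9 choices force a sum of 52.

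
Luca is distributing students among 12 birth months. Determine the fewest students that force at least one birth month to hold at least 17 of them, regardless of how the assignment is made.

With 192 students one could put exactly 16 in each of the 12 birth months, and no birth month would reach 17.
By the pigeonhole principle, one more student must land in a birth month that already has 16, giving it 17.
So 12 × 16 + 1 = 193 students are required.

193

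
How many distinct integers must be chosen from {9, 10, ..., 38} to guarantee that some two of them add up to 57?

21

Group the elements by complementary pair {x, 57−x}: {19,38}, {20,37}, {21,36}, …, giving 10 two-element pairs and 10 integers whose partner 57−x falls outside [9,38].
Treating each of those 20 groups as a pigeonhole, one can pick one integer per group — 20 integers — with no two summing to 57.
The 21st integer lands in an occupied pair, forcing a sum of 57.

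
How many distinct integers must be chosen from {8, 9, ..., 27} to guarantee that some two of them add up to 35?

A set avoiding the sum 35 can contain at most one of each pair {x, 35−x}.
The integers 18, …, 27 (10 of them) are such a set: any two sum to at least 18+19 = 37 > 35.
Pigeonhole: any 11th integer completes one of the 10 pairs, so 11 choices force a sum of 35.

11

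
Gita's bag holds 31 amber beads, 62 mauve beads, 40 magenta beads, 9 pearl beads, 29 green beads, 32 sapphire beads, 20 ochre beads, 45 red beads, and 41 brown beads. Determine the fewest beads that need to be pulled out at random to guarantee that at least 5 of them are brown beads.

In the worst case for collecting brown beads, every non-brown bead comes out first.
There are 31 + 62 + 40 + 9 + 29 + 32 + 20 + 45 = 268 non-brown beads altogether.
After those, each further bead must be brown, so 268 + 5 = 273 draws guarantee 5 brown beads.

273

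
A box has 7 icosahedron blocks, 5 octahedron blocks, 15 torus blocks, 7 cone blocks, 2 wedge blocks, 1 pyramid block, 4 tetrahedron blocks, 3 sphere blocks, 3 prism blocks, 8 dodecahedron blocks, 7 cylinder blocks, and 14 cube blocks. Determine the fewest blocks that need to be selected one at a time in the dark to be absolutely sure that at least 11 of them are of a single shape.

68

Put each drawn block into a box by shape. The largest draw with every box below 11 takes min(count, 10) from each shape; shapes with fewer than 10 contribute all they have.
Σ min(cᵢ, 10) = 7 + 5 + 10 + 7 + 2 + 1 + 4 + 3 + 3 + 8 + 7 + 10 = 67.
Draw number 67 + 1 = 68 must push one box to 11.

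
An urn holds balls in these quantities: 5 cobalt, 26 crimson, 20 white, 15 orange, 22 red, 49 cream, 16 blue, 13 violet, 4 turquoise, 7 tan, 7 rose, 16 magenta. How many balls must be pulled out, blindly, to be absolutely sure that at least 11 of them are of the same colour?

Pigeonhole: the 12 colours are the holes; the balls drawn are the pigeons.
To avoid 11 of any one colour, the worst case takes at most 10 of each colour, or every ball of a colour that has fewer than 10.
That gives 5 + 10 + 10 + 10 + 10 + 10 + 10 + 10 + 4 + 7 + 7 + 10 = 103 balls with no colour reaching 11.
The next ball forces some colour to 11, so 103 + 1 = 104.

104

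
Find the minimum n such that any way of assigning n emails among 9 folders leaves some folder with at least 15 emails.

127

With 126 emails one could put exactly 14 in each of the 9 folders, and no folder would reach 15.
By pigeonhole, one more email must land in a folder that already has 14, giving it 15.
So 9 × 14 + 1 = 127 emails are required.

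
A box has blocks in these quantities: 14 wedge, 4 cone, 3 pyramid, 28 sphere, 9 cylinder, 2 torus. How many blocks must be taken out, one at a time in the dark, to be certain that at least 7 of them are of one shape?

28

By pigeonhole, put each drawn block into a box by shape. The largest draw with every box below 7 takes min(count, 6) from each shape; shapes with fewer than 6 contribute all they have.
Σ min(cᵢ, 6) = 6 + 4 + 3 + 6 + 6 + 2 = 27.
Draw number 27 + 1 = 28 must push one box to 7.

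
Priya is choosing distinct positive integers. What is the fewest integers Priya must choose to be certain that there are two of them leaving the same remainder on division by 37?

38

By the pigeonhole principle, the 37 residue classes mod 37 are the pigeonholes.
With 37 integers one could put 1 in each residue class and have no class reach 2.
The 38th integer pushes some class to 2, so 37·1 + 1 = 38.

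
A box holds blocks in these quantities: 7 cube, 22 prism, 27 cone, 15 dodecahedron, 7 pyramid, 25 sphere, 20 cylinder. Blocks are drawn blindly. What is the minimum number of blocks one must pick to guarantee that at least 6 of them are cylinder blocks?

In the worst case for collecting cylinder blocks, every non-cylinder block comes out first.
There are 7 + 22 + 27 + 15 + 7 + 25 = 103 non-cylinder blocks altogether.
After those, each further block must be cylinder, so 103 + 6 = 109 draws guarantee 6 cylinder blocks.

109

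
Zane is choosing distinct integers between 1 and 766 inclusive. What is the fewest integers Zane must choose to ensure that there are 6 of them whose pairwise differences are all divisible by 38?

Integers whose pairwise differences are multiples of 38 are exactly those sharing a remainder mod 38. By pigeonhole, the 38 residue classes mod 38 are the pigeonholes.
With 190 integers one could put 5 in each residue class and have no class reach 6.
The 191st integer pushes some class to 6, so 38·5 + 1 = 191.

191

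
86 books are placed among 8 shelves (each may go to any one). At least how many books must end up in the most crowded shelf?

By the pigeonhole principle, the 8 shelves are the holes and the 86 books are the pigeons.
If every shelf held at most 10 books, the total would be at most 8 × 10 = 80, which is less than 86.
So some shelf holds at least ⌈86/8⌉ = 11 books.

11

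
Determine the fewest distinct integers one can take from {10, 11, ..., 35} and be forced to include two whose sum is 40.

Two chosen integers sum to 40 exactly when both halves of some pair {x, 40−x} with 10 ≤ x ≤ 40−x ≤ 30 are chosen — 10 such pairs.
The remaining 6 elements (those with no distinct partner in range) can never complete a 40-sum, so the worst case takes all of them and one from each pair: 6 + 10 = 16.
By pigeonhole, the 17th integer has to be the second member of some pair, so 16 + 1 = 17.

17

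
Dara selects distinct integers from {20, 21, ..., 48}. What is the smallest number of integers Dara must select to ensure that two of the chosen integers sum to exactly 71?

A set avoiding the sum 71 can contain at most one of each pair {x, 71−x}, plus the 3 elements whose complement lies outside the range.
The integers 20, …, 35 (16 of them) are such a set: any two sum to at least 20+21 = 41 and at most 34+35 = 69 < 71.
By pigeonhole, any 17th integer completes one of the 13 pairs, so 17 choices force a sum of 71.

17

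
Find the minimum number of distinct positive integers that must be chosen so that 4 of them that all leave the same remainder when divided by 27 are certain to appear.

By pigeonhole, the 27 residue classes mod 27 are the pigeonholes.
With 81 integers one could put 3 in each residue class and have no class reach 4.
The 82nd integer pushes some class to 4, so 27·3 + 1 = 82.

82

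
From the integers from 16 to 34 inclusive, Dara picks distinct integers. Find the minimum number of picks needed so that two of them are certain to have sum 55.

Group the elements by complementary pair {x, 55−x}: {21,34}, {22,33}, {23,32}, …, giving 7 two-element pairs and 5 integers whose partner 55−x falls outside [16,34].
By the pigeonhole principle, treating each of those 12 groups as a pigeonhole, one can pick one integer per group — 12 integers — with no two summing to 55.
The 13th integer lands in an occupied pair, forcing a sum of 55.

13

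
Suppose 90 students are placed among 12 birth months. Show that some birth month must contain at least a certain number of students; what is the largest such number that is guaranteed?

By the pigeonhole principle, the 12 birth months are the holes and the 90 students are the pigeons.
If every birth month held at most 7 students, the total would be at most 12 × 7 = 84, which is less than 90.
So some birth month holds at least ⌈90/12⌉ = 8 students.

8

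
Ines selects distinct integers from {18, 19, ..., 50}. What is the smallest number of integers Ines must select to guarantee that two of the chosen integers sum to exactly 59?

Two chosen integers sum to 59 exactly when both halves of some pair {x, 59−x} with 18 ≤ x ≤ 59−x ≤ 41 are chosen — 12 such pairs.
The remaining 9 elements (those with no distinct partner in range) can never complete a 59-sum, so the worst case takes all of them and one from each pair: 9 + 12 = 21.
By pigeonhole, the 22nd integer has to be the second member of some pair, so 21 + 1 = 22.

22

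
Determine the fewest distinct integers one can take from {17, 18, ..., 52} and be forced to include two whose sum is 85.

27

A set avoiding the sum 85 can contain at most one of each pair {x, 85−x}, plus the 16 elements whose complement lies outside the range.
The integers 17, …, 42 (26 of them) are such a set: any two sum to at least 17+18 = 35 and at most 41+42 = 83 < 85.
Any 27th integer completes one of the 10 pairs, so 27 choices force a sum of 85.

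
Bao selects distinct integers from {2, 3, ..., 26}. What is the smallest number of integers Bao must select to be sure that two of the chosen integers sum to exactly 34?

17

Two chosen integers sum to 34 exactly when both halves of some pair {x, 34−x} with 8 ≤ x ≤ 34−x ≤ 26 are chosen — 9 such pairs.
The remaining 7 elements (those with no distinct partner in range) can never complete a 34-sum, so the worst case takes all of them and one from each pair: 7 + 9 = 16.
The 17th integer has to be the second member of some pair, so 16 + 1 = 17.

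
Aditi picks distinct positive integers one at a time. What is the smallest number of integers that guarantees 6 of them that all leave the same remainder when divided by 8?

41

By pigeonhole, the 8 residue classes mod 8 are the pigeonholes.
With 40 integers one could put 5 in each residue class and have no class reach 6.
The 41st integer pushes some class to 6, so 8·5 + 1 = 41.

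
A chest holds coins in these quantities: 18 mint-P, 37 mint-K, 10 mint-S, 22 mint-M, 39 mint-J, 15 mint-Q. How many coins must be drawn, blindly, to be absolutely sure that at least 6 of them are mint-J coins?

108

In the worst case for collecting mint-J coins, every non-mint-J coin comes out first.
There are 18 + 37 + 10 + 22 + 15 = 102 non-mint-J coins altogether.
After those, each further coin must be mint-J, so 102 + 6 = 108 draws guarantee 6 mint-J coins.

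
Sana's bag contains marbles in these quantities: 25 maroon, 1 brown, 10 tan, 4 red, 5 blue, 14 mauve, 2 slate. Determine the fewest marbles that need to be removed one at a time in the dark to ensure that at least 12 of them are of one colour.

The 7 colours are the holes; the marbles drawn are the pigeons.
To avoid 12 of any one colour, the worst case takes at most 11 of each colour, or every marble of a colour that has fewer than 11.
That gives 11 + 1 + 10 + 4 + 5 + 11 + 2 = 44 marbles with no colour reaching 12.
The next marble forces some colour to 12, so 44 + 1 = 45.

45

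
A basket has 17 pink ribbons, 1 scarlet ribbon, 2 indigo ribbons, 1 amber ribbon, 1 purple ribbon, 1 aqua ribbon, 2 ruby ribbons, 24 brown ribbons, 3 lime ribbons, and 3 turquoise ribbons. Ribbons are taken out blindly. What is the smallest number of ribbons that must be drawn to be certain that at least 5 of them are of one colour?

23

The 10 colours are the holes; the ribbons drawn are the pigeons.
To avoid 5 of any one colour, the worst case takes at most 4 of each colour, or every ribbon of a colour that has fewer than 4.
That gives 4 + 1 + 2 + 1 + 1 + 1 + 2 + 4 + 3 + 3 = 22 ribbons with no colour reaching 5.
The next ribbon forces some colour to 5, so 22 + 1 = 23.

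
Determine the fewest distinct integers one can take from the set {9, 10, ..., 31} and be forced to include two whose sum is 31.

17

Two chosen integers sum to 31 exactly when both halves of some pair {x, 31−x} with 9 ≤ x ≤ 31−x ≤ 22 are chosen — 7 such pairs.
The remaining 9 elements (those with no distinct partner in range) can never complete a 31-sum, so the worst case takes all of them and one from each pair: 9 + 7 = 16.
By pigeonhole, the 17th integer has to be the second member of some pair, so 16 + 1 = 17.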